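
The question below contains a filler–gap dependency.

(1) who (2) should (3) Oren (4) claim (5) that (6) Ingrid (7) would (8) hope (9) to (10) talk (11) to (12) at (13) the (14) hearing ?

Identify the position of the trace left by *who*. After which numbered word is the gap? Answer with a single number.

Pre-movement form: Oren should claim that Ingrid would hope to talk to who at the hearing.
The filler 'who' is interpreted as the object of the preposition 'to'. It moves to the left edge, and the trace sits right after 'to':
Who should Oren claim that Ingrid would hope to talk to ___ at the hearing?
'to' is word 11.

11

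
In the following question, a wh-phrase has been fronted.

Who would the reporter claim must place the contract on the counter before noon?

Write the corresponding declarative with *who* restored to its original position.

The reporter would claim who must place the contract on the counter before noon.

'who' functions as the subject of the clause embedded under 'claim'. Wh-movement fronts it, leaving a gap right after 'claim':
Who would the reporter claim ___ must place the contract on the counter before noon?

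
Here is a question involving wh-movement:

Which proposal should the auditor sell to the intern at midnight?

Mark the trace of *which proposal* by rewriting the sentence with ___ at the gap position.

Before movement: The auditor should sell which proposal to the intern at midnight.
'which proposal' functions as the direct object of 'sell'. The gap is right after 'sell'.

Which proposal should the auditor sell ___ to the intern at midnight?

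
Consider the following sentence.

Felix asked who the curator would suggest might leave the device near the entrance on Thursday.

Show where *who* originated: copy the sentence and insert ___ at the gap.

Felix asked who the curator would suggest ___ might leave the device near the entrance on Thursday.

Underlying clause: The curator would suggest who might leave the device near the entrance on Thursday.
'who' functions as the subject of the clause embedded under 'suggest'. The gap is right after 'suggest'.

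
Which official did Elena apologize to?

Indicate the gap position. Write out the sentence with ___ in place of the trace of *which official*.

Which official did Elena apologize to ___?

Before movement: Elena did apologize to which official.
The filler 'which official' is interpreted as the object of the preposition 'to'. The gap is right after 'to'.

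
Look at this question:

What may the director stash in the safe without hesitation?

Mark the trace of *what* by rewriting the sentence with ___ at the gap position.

In situ: The director may stash what in the safe without hesitation.
'what' functions as the direct object of 'stash'. The gap is right after 'stash'.

What may the director stash ___ in the safe without hesitation?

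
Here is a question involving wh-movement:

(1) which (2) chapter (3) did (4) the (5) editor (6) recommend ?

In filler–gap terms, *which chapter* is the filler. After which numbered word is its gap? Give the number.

Before movement: The editor did recommend which chapter.
'which chapter' functions as the direct object of 'recommend'. Wh-movement fronts it, leaving a gap right after 'recommend':
Which chapter did the editor recommend ___?
'recommend' is word 6.

6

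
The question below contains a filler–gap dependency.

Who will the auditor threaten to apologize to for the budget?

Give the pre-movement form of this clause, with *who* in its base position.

'who' is the object of the preposition 'to'. It moves to the left edge, and the trace sits right after 'to':
Who will the auditor threaten to apologize to ___ for the budget?

The auditor will threaten to apologize to who for the budget.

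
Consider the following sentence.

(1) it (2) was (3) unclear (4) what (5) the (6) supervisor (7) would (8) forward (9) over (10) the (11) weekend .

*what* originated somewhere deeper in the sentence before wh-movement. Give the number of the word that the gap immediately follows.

8

In situ: The supervisor would forward what over the weekend.
'what' functions as the direct object of 'forward'. Fronting leaves a gap immediately after 'forward':
It was unclear what the supervisor would forward ___ over the weekend.
'forward' is word 8.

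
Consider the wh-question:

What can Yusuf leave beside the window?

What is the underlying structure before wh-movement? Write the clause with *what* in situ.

The filler 'what' is interpreted as the direct object of 'leave'. Fronting leaves a gap immediately after 'leave':
What can Yusuf leave ___ beside the window?

Yusuf can leave what beside the window.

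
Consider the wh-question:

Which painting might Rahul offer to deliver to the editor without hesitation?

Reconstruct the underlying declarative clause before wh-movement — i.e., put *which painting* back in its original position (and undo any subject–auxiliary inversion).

'which painting' functions as the direct object of 'deliver'. Fronting leaves a gap immediately after 'deliver':
Which painting might Rahul offer to deliver ___ to the editor without hesitation?

Rahul might offer to deliver which painting to the editor without hesitation.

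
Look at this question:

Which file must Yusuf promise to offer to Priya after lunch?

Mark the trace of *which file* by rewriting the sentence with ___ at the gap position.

Before movement: Yusuf must promise to offer which file to Priya after lunch.
'which file' is the direct object of 'offer'. The gap is right after 'offer'.

Which file must Yusuf promise to offer ___ to Priya after lunch?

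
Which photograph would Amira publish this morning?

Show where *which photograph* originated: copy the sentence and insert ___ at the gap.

Which photograph would Amira publish ___ this morning?

Before movement: Amira would publish which photograph this morning.
'which photograph' is the direct object of 'publish'. The gap is right after 'publish'.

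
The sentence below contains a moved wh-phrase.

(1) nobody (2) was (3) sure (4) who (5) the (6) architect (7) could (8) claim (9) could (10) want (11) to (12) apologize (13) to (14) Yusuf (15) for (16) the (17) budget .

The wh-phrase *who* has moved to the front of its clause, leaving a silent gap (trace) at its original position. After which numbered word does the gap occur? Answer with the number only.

Underlying clause: The architect could claim who could want to apologize to Yusuf for the budget.
'who' is the subject of the clause embedded under 'claim'. It moves to the left edge, and the trace sits right after 'claim':
Nobody was sure who the architect could claim ___ could want to apologize to Yusuf for the budget.
'claim' is word 8.

8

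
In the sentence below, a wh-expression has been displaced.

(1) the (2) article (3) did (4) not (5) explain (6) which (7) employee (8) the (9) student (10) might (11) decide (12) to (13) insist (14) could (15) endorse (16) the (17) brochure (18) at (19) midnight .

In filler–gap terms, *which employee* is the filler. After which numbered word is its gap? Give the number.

Before movement: The student might decide to insist which employee could endorse the brochure at midnight.
'which employee' functions as the subject of the clause embedded under 'insist'. It moves to the left edge, and the trace sits right after 'insist':
The article did not explain which employee the student might decide to insist ___ could endorse the brochure at midnight.
'insist' is word 13.

13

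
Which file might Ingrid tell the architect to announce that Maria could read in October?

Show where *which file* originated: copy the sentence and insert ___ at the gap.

Which file might Ingrid tell the architect to announce that Maria could read ___ in October?

Pre-movement form: Ingrid might tell the architect to announce that Maria could read which file in October.
The filler 'which file' is interpreted as the direct object of 'read'. The gap is right after 'read'.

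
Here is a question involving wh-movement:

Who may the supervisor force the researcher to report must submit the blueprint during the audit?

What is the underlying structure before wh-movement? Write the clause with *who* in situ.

The filler 'who' is interpreted as the subject of the clause embedded under 'report'. Fronting leaves a gap immediately after 'report':
Who may the supervisor force the researcher to report ___ must submit the blueprint during the audit?

The supervisor may force the researcher to report who must submit the blueprint during the audit.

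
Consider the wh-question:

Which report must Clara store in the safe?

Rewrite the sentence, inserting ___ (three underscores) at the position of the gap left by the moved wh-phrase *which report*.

Which report must Clara store ___ in the safe?

Underlying clause: Clara must store which report in the safe.
'which report' functions as the direct object of 'store'. The gap is right after 'store'.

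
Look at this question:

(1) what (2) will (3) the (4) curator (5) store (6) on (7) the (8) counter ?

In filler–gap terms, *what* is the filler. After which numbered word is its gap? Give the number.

Underlying clause: The curator will store what on the counter.
'what' is the direct object of 'store'. Fronting leaves a gap immediately after 'store':
What will the curator store ___ on the counter?
'store' is word 5.

5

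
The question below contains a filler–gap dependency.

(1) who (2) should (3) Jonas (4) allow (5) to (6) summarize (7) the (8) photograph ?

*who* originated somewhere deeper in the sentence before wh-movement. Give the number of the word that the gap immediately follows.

Pre-movement form: Jonas should allow who to summarize the photograph.
The filler 'who' is interpreted as the direct object of 'allow'. Wh-movement fronts it, leaving a gap right after 'allow':
Who should Jonas allow ___ to summarize the photograph?
'allow' is word 4.

4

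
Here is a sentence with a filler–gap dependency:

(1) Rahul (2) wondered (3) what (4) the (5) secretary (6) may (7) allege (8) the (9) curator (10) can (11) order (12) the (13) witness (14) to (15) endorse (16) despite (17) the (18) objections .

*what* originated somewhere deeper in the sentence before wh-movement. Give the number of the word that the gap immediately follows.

Before movement: The secretary may allege the curator can order the witness to endorse what despite the objections.
The filler 'what' is interpreted as the direct object of 'endorse'. Fronting leaves a gap immediately after 'endorse':
Rahul wondered what the secretary may allege the curator can order the witness to endorse ___ despite the objections.
'endorse' is word 15.

15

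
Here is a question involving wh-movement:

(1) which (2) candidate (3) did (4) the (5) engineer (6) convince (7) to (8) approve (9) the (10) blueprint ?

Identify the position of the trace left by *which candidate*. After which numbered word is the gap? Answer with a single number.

6

Pre-movement form: The engineer did convince which candidate to approve the blueprint.
'which candidate' functions as the direct object of 'convince'. Fronting leaves a gap immediately after 'convince':
Which candidate did the engineer convince ___ to approve the blueprint?
'convince' is word 6.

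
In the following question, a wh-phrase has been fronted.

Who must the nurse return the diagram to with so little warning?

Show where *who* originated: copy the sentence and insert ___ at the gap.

Pre-movement form: The nurse must return the diagram to who with so little warning.
'who' is the object of the preposition 'to' (recipient of 'return'). The gap is right after 'to'.

Who must the nurse return the diagram to ___ with so little warning?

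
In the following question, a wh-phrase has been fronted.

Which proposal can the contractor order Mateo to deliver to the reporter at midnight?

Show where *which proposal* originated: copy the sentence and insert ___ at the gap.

Underlying clause: The contractor can order Mateo to deliver which proposal to the reporter at midnight.
The filler 'which proposal' is interpreted as the direct object of 'deliver'. The gap is right after 'deliver'.

Which proposal can the contractor order Mateo to deliver ___ to the reporter at midnight?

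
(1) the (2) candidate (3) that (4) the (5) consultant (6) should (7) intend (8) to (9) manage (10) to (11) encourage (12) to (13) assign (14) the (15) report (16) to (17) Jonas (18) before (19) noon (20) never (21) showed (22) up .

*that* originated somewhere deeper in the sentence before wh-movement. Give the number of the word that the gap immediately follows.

The filler 'that' is interpreted as the direct object of 'encourage'. Fronting leaves a gap immediately after 'encourage':
The candidate that the consultant should intend to manage to encourage ___ to assign the report to Jonas before noon never showed up.
'encourage' is word 11.

11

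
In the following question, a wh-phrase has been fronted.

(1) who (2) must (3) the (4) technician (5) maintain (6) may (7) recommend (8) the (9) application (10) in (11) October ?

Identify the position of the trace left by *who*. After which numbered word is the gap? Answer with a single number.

5

In situ: The technician must maintain who may recommend the application in October.
'who' is the subject of the clause embedded under 'maintain'. Fronting leaves a gap immediately after 'maintain':
Who must the technician maintain ___ may recommend the application in October?
'maintain' is word 5.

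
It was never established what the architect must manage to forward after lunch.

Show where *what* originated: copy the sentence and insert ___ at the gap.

Before movement: The architect must manage to forward what after lunch.
The filler 'what' is interpreted as the direct object of 'forward'. The gap is right after 'forward'.

It was never established what the architect must manage to forward ___ after lunch.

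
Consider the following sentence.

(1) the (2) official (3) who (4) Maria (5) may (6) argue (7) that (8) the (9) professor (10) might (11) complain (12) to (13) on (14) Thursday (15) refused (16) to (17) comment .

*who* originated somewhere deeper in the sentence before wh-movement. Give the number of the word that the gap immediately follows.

12

'who' is the object of the preposition 'to'. It moves to the left edge, and the trace sits right after 'to':
The official who Maria may argue that the professor might complain to ___ on Thursday refused to comment.
'to' is word 12.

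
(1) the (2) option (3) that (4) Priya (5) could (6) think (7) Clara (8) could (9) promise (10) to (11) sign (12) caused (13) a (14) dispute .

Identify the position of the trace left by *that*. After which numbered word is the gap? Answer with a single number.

'that' functions as the direct object of 'sign'. Fronting leaves a gap immediately after 'sign':
The option that Priya could think Clara could promise to sign ___ caused a dispute.
'sign' is word 11.

11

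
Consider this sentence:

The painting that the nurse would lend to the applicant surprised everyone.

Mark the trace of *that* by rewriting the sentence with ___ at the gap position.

The painting that the nurse would lend ___ to the applicant surprised everyone.

'that' is the direct object of 'lend'. The gap is right after 'lend'.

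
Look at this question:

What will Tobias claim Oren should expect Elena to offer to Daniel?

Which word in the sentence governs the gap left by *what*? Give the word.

offer

Underlying clause: Tobias will claim Oren should expect Elena to offer what to Daniel.
'what' is the direct object of 'offer'. Fronting leaves a gap immediately after 'offer':
What will Tobias claim Oren should expect Elena to offer ___ to Daniel?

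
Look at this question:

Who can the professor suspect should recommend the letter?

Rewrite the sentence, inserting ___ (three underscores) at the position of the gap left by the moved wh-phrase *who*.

Who can the professor suspect ___ should recommend the letter?

Before movement: The professor can suspect who should recommend the letter.
'who' functions as the subject of the clause embedded under 'suspect'. The gap is right after 'suspect'.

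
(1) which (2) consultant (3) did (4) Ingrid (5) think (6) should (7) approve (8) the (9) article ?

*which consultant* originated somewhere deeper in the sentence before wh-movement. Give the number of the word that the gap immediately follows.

5

Pre-movement form: Ingrid did think which consultant should approve the article.
'which consultant' functions as the subject of the clause embedded under 'think'. Fronting leaves a gap immediately after 'think':
Which consultant did Ingrid think ___ should approve the article?
'think' is word 5.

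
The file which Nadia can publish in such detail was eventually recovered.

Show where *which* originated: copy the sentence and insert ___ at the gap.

The file which Nadia can publish ___ in such detail was eventually recovered.

'which' is the direct object of 'publish'. The gap is right after 'publish'.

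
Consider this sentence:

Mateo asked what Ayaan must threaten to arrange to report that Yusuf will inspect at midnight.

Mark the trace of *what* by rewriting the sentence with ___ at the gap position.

Mateo asked what Ayaan must threaten to arrange to report that Yusuf will inspect ___ at midnight.

In situ: Ayaan must threaten to arrange to report that Yusuf will inspect what at midnight.
'what' is the direct object of 'inspect'. The gap is right after 'inspect'.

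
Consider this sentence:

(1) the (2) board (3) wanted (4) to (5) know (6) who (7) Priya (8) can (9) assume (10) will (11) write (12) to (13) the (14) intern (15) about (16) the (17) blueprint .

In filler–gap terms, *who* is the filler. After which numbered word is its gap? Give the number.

9

In situ: Priya can assume who will write to the intern about the blueprint.
'who' functions as the subject of the clause embedded under 'assume'. It moves to the left edge, and the trace sits right after 'assume':
The board wanted to know who Priya can assume ___ will write to the intern about the blueprint.
'assume' is word 9.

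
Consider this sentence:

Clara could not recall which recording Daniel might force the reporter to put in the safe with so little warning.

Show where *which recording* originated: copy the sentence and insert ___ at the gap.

Before movement: Daniel might force the reporter to put which recording in the safe with so little warning.
'which recording' functions as the direct object of 'put'. The gap is right after 'put'.

Clara could not recall which recording Daniel might force the reporter to put ___ in the safe with so little warning.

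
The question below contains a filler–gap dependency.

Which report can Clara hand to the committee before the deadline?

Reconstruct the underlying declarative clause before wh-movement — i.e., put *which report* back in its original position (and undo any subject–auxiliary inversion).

Clara can hand which report to the committee before the deadline.

'which report' functions as the direct object of 'hand'. It moves to the left edge, and the trace sits right after 'hand':
Which report can Clara hand ___ to the committee before the deadline?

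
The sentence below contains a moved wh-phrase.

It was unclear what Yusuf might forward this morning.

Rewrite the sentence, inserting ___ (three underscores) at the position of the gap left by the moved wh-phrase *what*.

Pre-movement form: Yusuf might forward what this morning.
The filler 'what' is interpreted as the direct object of 'forward'. The gap is right after 'forward'.

It was unclear what Yusuf might forward ___ this morning.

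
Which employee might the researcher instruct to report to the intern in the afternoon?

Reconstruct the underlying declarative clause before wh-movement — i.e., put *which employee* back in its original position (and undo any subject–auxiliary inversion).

'which employee' functions as the direct object of 'instruct'. It moves to the left edge, and the trace sits right after 'instruct':
Which employee might the researcher instruct ___ to report to the intern in the afternoon?

The researcher might instruct which employee to report to the intern in the afternoon.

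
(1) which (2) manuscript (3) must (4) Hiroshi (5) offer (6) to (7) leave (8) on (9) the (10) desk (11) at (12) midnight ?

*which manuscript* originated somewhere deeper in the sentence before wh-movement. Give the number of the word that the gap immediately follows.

Underlying clause: Hiroshi must offer to leave which manuscript on the desk at midnight.
'which manuscript' functions as the direct object of 'leave'. Wh-movement fronts it, leaving a gap right after 'leave':
Which manuscript must Hiroshi offer to leave ___ on the desk at midnight?
'leave' is word 7.

7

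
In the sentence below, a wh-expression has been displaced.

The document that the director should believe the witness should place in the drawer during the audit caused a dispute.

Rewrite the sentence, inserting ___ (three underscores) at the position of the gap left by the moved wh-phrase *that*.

The document that the director should believe the witness should place ___ in the drawer during the audit caused a dispute.

'that' functions as the direct object of 'place'. The gap is right after 'place'.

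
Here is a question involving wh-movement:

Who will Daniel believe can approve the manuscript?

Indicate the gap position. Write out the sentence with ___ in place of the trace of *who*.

In situ: Daniel will believe who can approve the manuscript.
'who' functions as the subject of the clause embedded under 'believe'. The gap is right after 'believe'.

Who will Daniel believe ___ can approve the manuscript?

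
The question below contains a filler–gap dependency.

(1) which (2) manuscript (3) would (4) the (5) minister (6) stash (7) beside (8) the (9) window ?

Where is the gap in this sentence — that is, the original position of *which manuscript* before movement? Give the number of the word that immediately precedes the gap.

In situ: The minister would stash which manuscript beside the window.
'which manuscript' is the direct object of 'stash'. Fronting leaves a gap immediately after 'stash':
Which manuscript would the minister stash ___ beside the window?
'stash' is word 6.

6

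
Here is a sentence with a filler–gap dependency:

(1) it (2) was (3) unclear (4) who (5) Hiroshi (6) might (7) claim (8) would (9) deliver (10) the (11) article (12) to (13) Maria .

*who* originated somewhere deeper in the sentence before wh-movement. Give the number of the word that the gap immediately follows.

7

In situ: Hiroshi might claim who would deliver the article to Maria.
The filler 'who' is interpreted as the subject of the clause embedded under 'claim'. Fronting leaves a gap immediately after 'claim':
It was unclear who Hiroshi might claim ___ would deliver the article to Maria.
'claim' is word 7.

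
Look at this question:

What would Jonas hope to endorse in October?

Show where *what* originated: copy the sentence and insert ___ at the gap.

What would Jonas hope to endorse ___ in October?

Underlying clause: Jonas would hope to endorse what in October.
'what' functions as the direct object of 'endorse'. The gap is right after 'endorse'.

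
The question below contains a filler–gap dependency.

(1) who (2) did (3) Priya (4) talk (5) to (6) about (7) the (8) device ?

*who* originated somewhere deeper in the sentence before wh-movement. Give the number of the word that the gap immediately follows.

5

Pre-movement form: Priya did talk to who about the device.
'who' is the object of the preposition 'to'. Wh-movement fronts it, leaving a gap right after 'to':
Who did Priya talk to ___ about the device?
'to' is word 5.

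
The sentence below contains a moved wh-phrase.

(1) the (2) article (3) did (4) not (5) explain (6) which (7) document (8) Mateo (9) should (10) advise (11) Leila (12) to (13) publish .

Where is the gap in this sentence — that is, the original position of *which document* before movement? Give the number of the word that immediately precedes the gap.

In situ: Mateo should advise Leila to publish which document.
The filler 'which document' is interpreted as the direct object of 'publish'. Fronting leaves a gap immediately after 'publish':
The article did not explain which document Mateo should advise Leila to publish ___.
'publish' is word 13.

13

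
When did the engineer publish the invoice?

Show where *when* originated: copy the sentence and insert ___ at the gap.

Underlying clause: The engineer did publish the invoice when.
The filler 'when' is interpreted as the temporal adjunct. The gap is right after 'invoice'.

When did the engineer publish the invoice ___?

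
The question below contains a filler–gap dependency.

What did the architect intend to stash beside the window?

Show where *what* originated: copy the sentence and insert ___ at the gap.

Underlying clause: The architect did intend to stash what beside the window.
'what' functions as the direct object of 'stash'. The gap is right after 'stash'.

What did the architect intend to stash ___ beside the window?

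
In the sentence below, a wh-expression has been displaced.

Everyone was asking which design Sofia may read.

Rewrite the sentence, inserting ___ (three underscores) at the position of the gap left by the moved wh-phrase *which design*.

Everyone was asking which design Sofia may read ___.

In situ: Sofia may read which design.
The filler 'which design' is interpreted as the direct object of 'read'. The gap is right after 'read'.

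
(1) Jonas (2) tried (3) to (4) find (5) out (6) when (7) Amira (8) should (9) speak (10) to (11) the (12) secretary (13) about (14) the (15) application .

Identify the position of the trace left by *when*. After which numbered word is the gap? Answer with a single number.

In situ: Amira should speak to the secretary about the application when.
'when' is the temporal adjunct. It moves to the left edge, and the trace sits right after 'application':
Jonas tried to find out when Amira should speak to the secretary about the application ___.
'application' is word 15.

15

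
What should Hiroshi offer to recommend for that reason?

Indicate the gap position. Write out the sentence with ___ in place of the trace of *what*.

Pre-movement form: Hiroshi should offer to recommend what for that reason.
The filler 'what' is interpreted as the direct object of 'recommend'. The gap is right after 'recommend'.

What should Hiroshi offer to recommend ___ for that reason?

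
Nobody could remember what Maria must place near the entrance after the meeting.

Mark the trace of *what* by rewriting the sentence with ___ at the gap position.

Pre-movement form: Maria must place what near the entrance after the meeting.
The filler 'what' is interpreted as the direct object of 'place'. The gap is right after 'place'.

Nobody could remember what Maria must place ___ near the entrance after the meeting.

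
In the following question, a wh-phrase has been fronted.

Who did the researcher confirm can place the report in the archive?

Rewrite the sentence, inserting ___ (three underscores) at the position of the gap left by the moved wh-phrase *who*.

Underlying clause: The researcher did confirm who can place the report in the archive.
'who' functions as the subject of the clause embedded under 'confirm'. The gap is right after 'confirm'.

Who did the researcher confirm ___ can place the report in the archive?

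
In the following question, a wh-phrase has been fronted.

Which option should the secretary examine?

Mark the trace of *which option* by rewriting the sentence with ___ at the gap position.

Before movement: The secretary should examine which option.
'which option' is the direct object of 'examine'. The gap is right after 'examine'.

Which option should the secretary examine ___?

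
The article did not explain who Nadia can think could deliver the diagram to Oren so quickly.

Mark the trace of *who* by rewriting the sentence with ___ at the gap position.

In situ: Nadia can think who could deliver the diagram to Oren so quickly.
'who' is the subject of the clause embedded under 'think'. The gap is right after 'think'.

The article did not explain who Nadia can think ___ could deliver the diagram to Oren so quickly.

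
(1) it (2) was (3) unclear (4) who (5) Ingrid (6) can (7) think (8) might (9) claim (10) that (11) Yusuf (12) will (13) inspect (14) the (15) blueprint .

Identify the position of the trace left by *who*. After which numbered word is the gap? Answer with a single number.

7

Underlying clause: Ingrid can think who might claim that Yusuf will inspect the blueprint.
'who' is the subject of the clause embedded under 'think'. Fronting leaves a gap immediately after 'think':
It was unclear who Ingrid can think ___ might claim that Yusuf will inspect the blueprint.
'think' is word 7.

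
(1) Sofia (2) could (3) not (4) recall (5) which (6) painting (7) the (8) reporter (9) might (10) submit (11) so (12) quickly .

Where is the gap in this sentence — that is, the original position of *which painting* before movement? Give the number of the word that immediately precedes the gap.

Pre-movement form: The reporter might submit which painting so quickly.
'which painting' functions as the direct object of 'submit'. Wh-movement fronts it, leaving a gap right after 'submit':
Sofia could not recall which painting the reporter might submit ___ so quickly.
'submit' is word 10.

10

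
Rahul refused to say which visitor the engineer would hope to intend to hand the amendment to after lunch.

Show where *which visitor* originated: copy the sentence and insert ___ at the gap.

Rahul refused to say which visitor the engineer would hope to intend to hand the amendment to ___ after lunch.

Pre-movement form: The engineer would hope to intend to hand the amendment to which visitor after lunch.
The filler 'which visitor' is interpreted as the object of the preposition 'to' (recipient of 'hand'). The gap is right after 'to'.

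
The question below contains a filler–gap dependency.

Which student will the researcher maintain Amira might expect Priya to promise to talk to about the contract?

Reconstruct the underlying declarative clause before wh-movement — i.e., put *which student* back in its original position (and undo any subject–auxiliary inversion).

The researcher will maintain Amira might expect Priya to promise to talk to which student about the contract.

'which student' is the object of the preposition 'to'. Wh-movement fronts it, leaving a gap right after 'to':
Which student will the researcher maintain Amira might expect Priya to promise to talk to ___ about the contract?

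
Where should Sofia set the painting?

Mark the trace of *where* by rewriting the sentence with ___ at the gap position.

Pre-movement form: Sofia should set the painting where.
'where' functions as the locative complement of 'set'. The gap is right after 'painting'.

Where should Sofia set the painting ___?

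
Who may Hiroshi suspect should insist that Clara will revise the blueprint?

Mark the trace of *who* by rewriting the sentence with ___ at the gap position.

Who may Hiroshi suspect ___ should insist that Clara will revise the blueprint?

In situ: Hiroshi may suspect who should insist that Clara will revise the blueprint.
The filler 'who' is interpreted as the subject of the clause embedded under 'suspect'. The gap is right after 'suspect'.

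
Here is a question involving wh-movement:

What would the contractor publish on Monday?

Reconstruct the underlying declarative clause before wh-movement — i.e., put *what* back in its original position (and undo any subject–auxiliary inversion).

'what' functions as the direct object of 'publish'. It moves to the left edge, and the trace sits right after 'publish':
What would the contractor publish ___ on Monday?

The contractor would publish what on Monday.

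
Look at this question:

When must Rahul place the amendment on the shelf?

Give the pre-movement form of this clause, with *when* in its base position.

Rahul must place the amendment on the shelf when.

'when' functions as the temporal adjunct. Fronting leaves a gap immediately after 'shelf':
When must Rahul place the amendment on the shelf ___?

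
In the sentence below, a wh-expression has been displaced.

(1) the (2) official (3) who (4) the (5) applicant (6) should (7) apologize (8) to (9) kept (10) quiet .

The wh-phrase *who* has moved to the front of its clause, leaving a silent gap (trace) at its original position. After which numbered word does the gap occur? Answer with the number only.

The filler 'who' is interpreted as the object of the preposition 'to'. Wh-movement fronts it, leaving a gap right after 'to':
The official who the applicant should apologize to ___ kept quiet.
'to' is word 8.

8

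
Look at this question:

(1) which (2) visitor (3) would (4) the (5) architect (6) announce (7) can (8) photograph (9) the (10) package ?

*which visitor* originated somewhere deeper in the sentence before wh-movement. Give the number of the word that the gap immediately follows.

6

Underlying clause: The architect would announce which visitor can photograph the package.
The filler 'which visitor' is interpreted as the subject of the clause embedded under 'announce'. Wh-movement fronts it, leaving a gap right after 'announce':
Which visitor would the architect announce ___ can photograph the package?
'announce' is word 6.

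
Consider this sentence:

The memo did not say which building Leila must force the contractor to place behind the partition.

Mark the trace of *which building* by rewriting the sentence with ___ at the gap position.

The memo did not say which building Leila must force the contractor to place ___ behind the partition.

Before movement: Leila must force the contractor to place which building behind the partition.
'which building' functions as the direct object of 'place'. The gap is right after 'place'.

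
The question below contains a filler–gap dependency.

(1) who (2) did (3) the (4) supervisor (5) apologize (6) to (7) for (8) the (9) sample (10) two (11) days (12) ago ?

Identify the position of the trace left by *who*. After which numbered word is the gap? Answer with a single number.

6

Pre-movement form: The supervisor did apologize to who for the sample two days ago.
'who' is the object of the preposition 'to'. Fronting leaves a gap immediately after 'to':
Who did the supervisor apologize to ___ for the sample two days ago?
'to' is word 6.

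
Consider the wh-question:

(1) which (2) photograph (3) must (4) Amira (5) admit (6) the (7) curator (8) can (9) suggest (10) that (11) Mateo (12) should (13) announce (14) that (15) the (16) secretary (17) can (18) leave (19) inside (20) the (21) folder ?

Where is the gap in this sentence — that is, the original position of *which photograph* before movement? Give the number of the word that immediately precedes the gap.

18

Before movement: Amira must admit the curator can suggest that Mateo should announce that the secretary can leave which photograph inside the folder.
'which photograph' is the direct object of 'leave'. Wh-movement fronts it, leaving a gap right after 'leave':
Which photograph must Amira admit the curator can suggest that Mateo should announce that the secretary can leave ___ inside the folder?
'leave' is word 18.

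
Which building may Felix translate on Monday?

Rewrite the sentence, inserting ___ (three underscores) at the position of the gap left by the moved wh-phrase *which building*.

Underlying clause: Felix may translate which building on Monday.
'which building' functions as the direct object of 'translate'. The gap is right after 'translate'.

Which building may Felix translate ___ on Monday?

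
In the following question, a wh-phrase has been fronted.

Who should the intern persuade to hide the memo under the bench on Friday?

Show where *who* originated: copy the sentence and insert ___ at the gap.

Who should the intern persuade ___ to hide the memo under the bench on Friday?

Before movement: The intern should persuade who to hide the memo under the bench on Friday.
'who' is the direct object of 'persuade'. The gap is right after 'persuade'.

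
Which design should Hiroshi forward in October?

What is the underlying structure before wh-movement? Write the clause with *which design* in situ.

'which design' functions as the direct object of 'forward'. Fronting leaves a gap immediately after 'forward':
Which design should Hiroshi forward ___ in October?

Hiroshi should forward which design in October.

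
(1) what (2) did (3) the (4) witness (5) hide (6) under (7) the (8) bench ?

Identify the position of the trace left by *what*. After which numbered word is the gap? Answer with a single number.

5

Pre-movement form: The witness did hide what under the bench.
'what' is the direct object of 'hide'. Fronting leaves a gap immediately after 'hide':
What did the witness hide ___ under the bench?
'hide' is word 5.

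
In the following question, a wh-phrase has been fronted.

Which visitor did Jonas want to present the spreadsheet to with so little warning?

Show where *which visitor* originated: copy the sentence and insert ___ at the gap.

Pre-movement form: Jonas did want to present the spreadsheet to which visitor with so little warning.
The filler 'which visitor' is interpreted as the object of the preposition 'to' (recipient of 'present'). The gap is right after 'to'.

Which visitor did Jonas want to present the spreadsheet to ___ with so little warning?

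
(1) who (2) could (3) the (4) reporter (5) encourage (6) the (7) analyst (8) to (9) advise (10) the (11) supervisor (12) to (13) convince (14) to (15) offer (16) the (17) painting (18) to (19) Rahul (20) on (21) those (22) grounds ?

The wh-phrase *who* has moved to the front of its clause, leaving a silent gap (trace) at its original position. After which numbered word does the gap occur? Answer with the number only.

Underlying clause: The reporter could encourage the analyst to advise the supervisor to convince who to offer the painting to Rahul on those grounds.
'who' is the direct object of 'convince'. Wh-movement fronts it, leaving a gap right after 'convince':
Who could the reporter encourage the analyst to advise the supervisor to convince ___ to offer the painting to Rahul on those grounds?
'convince' is word 13.

13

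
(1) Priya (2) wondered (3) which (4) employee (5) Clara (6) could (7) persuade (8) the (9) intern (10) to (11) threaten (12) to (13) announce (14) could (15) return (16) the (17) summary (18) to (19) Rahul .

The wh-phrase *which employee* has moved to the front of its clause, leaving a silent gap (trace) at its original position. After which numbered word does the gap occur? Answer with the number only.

Underlying clause: Clara could persuade the intern to threaten to announce which employee could return the summary to Rahul.
The filler 'which employee' is interpreted as the subject of the clause embedded under 'announce'. Fronting leaves a gap immediately after 'announce':
Priya wondered which employee Clara could persuade the intern to threaten to announce ___ could return the summary to Rahul.
'announce' is word 13.

13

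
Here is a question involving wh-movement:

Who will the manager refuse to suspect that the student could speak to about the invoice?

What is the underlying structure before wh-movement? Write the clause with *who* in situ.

'who' is the object of the preposition 'to'. It moves to the left edge, and the trace sits right after 'to':
Who will the manager refuse to suspect that the student could speak to ___ about the invoice?

The manager will refuse to suspect that the student could speak to who about the invoice.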